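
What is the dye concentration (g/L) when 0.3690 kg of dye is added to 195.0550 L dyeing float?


Formula: Conc = dye_mass(kg) / volume(L) * 1000
Substituting: Conc = 0.3690 / 195.0550 * 1000
Result: 1.8918 g/L


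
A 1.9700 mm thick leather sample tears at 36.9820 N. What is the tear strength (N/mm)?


Formula: Tear strength = force / thickness
Substituting: Tear strength = 36.9820 / 1.9700
Result: 18.7726 N/mm


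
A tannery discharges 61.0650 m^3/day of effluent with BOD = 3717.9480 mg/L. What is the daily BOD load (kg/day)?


Formula: BOD_load = volume * conc / 1000
Substituting: BOD_load = 61.0650 * 3717.9480 / 1000
Result: 227.0365 kg/day


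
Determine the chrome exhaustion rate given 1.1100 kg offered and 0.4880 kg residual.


Formula: Uptake = (offered - residual) / offered * 100
Substituting: Uptake = (1.1100 - 0.4880) / 1.1100 * 100
Result: 56.0360 %


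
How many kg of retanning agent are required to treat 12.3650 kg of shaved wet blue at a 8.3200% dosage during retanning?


Formula: Retan = substrate * pct / 100
Substituting: Retan = 12.3650 * 8.3200 / 100
Result: 1.0288 kg


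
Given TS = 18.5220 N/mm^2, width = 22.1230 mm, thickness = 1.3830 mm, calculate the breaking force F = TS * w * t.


Formula: F = TS * w * t
Substituting: F = 18.5220 * 22.1230 * 1.3830
Result: 566.7011 N


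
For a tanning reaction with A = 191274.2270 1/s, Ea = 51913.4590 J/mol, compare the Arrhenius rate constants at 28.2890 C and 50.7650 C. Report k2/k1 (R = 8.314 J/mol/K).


T1 = 28.2890 + 273.15 = 301.4390 K; T2 = 50.7650 + 273.15 = 323.9150 K
k1 = A * exp(-Ea/(R*T1)) = 191274.2270 * exp(-51913.4590/(8.314*301.4390)) = 1.9299e-04 1/s
k2 = A * exp(-Ea/(R*T2)) = 191274.2270 * exp(-51913.4590/(8.314*323.9150)) = 8.1240e-04 1/s
k2/k1 = 8.1240e-04 / 1.9299e-04 = 4.2095


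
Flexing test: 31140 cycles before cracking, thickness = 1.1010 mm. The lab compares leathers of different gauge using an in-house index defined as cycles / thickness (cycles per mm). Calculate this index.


Formula: Index = cycles / thickness
Substituting: Index = 31140 / 1.1010
Result: 28283.3787 cycles/mm


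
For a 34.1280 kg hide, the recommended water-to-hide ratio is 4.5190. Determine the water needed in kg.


Formula: Water = hide_weight * ratio
Substituting: Water = 34.1280 * 4.5190
Result: 154.2244 kg


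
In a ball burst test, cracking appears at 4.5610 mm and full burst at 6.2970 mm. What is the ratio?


Formula: Ratio = crack / burst
Substituting: Ratio = 4.5610 / 6.2970
Result: 0.7243


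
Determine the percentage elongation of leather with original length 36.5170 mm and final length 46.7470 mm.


Formula: Elongation = (Lf - L0) / L0 * 100
Substituting: Elongation = (46.7470 - 36.5170) / 36.5170 * 100
Result: 28.0143 %


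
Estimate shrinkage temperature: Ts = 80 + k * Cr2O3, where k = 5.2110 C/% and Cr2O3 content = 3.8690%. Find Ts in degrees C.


Formula: Ts = 80 + k * Cr2O3
Substituting: Ts = 80 + 5.2110 * 3.8690
Result: 100.1614 C


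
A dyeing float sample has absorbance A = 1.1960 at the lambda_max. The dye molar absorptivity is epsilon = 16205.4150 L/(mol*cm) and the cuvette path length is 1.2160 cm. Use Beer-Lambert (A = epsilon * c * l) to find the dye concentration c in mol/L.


Formula: c = A / (epsilon * l)
Substituting: c = 1.1960 / (16205.4150 * 1.2160)
Result: 6.0693e-05 mol/L


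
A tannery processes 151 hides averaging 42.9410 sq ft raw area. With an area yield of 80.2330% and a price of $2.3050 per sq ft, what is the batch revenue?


Raw_total = N * avg_area = 151 * 42.9410 = 6484.0910 sq ft
Finished = Raw_total * yield / 100 = 6484.0910 * 80.2330 / 100 = 5202.3807 sq ft
Value = Finished * price = 5202.3807 * 2.3050 = 11991.4876 $


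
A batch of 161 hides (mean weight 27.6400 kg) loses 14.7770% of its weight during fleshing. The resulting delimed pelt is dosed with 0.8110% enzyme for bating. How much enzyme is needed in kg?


Total_raw = N * avg_wt = 161 * 27.6400 = 4450.0400 kg
Substrate = Total_raw * (1 - loss/100) = 4450.0400 * (1 - 14.7770/100) = 3792.4576 kg
Enzyme = Substrate * pct / 100 = 3792.4576 * 0.8110 / 100 = 30.7568 kg


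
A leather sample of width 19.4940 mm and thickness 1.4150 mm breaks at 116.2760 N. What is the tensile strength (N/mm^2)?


Formula: TS = force / (width * thickness)
Substituting: TS = 116.2760 / (19.4940 * 1.4150)
Result: 4.2153 N/mm^2


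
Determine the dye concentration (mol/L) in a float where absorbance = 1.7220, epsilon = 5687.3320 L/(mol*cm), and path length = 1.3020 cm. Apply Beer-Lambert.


Formula: c = A / (epsilon * l)
Substituting: c = 1.7220 / (5687.3320 * 1.3020)
Result: 2.3255e-04 mol/L


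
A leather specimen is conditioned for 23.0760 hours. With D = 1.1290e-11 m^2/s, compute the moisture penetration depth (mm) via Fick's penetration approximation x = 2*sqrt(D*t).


t = 23.0760 hr * 3600 = 83073.6000 s
D * t = 1.1290e-11 * 83073.6000 = 9.3790e-07
x = 2 * sqrt(D*t) = 2 * sqrt(9.3790e-07) = 0.00193691 m = 1.9369 mm


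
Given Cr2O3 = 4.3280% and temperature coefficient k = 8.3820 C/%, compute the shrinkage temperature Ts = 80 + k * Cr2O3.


Formula: Ts = 80 + k * Cr2O3
Substituting: Ts = 80 + 8.3820 * 4.3280
Result: 116.2773 C


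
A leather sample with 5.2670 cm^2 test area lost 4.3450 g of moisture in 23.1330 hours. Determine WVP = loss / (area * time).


Formula: WVP = loss / (area * time)
Substituting: WVP = 4.3450 / (5.2670 * 23.1330)
Result: 0.0356611 g/(cm^2*hr)


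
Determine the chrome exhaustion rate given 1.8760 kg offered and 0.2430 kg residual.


Formula: Uptake = (offered - residual) / offered * 100
Substituting: Uptake = (1.8760 - 0.2430) / 1.8760 * 100
Result: 87.0469 %


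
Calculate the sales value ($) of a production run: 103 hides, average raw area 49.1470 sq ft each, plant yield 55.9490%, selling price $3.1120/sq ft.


Raw_total = N * avg_area = 103 * 49.1470 = 5062.1410 sq ft
Finished = Raw_total * yield / 100 = 5062.1410 * 55.9490 / 100 = 2832.2173 sq ft
Value = Finished * price = 2832.2173 * 3.1120 = 8813.8601 $


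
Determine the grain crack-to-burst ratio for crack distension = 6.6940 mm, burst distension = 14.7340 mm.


Formula: Ratio = crack / burst
Substituting: Ratio = 6.6940 / 14.7340
Result: 0.4543


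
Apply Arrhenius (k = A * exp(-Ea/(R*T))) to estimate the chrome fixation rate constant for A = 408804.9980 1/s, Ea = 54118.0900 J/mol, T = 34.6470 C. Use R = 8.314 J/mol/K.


T_K = T_C + 273.15 = 34.6470 + 273.15 = 307.7970 K
exponent = -Ea / (R * T_K) = -54118.0900 / (8.314 * 307.7970) = -21.1479
k = A * exp(exponent) = 408804.9980 * exp(-21.1479) = 2.6735e-04 1/s


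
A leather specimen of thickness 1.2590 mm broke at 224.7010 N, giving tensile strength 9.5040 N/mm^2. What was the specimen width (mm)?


Formula: w = F / (TS * t)
Substituting: w = 224.7010 / (9.5040 * 1.2590)
Result: 18.7790 mm


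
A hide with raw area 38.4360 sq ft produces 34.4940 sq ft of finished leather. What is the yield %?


Formula: Yield = finished / raw * 100
Substituting: Yield = 34.4940 / 38.4360 * 100
Result: 89.7440 %


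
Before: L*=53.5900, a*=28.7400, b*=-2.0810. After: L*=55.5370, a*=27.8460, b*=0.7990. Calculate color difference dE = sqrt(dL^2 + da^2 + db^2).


dL = 1.9470, da = -0.8940, db = 2.8800
dE = sqrt(1.9470^2 + (-0.8940)^2 + 2.8800^2) = 3.5895


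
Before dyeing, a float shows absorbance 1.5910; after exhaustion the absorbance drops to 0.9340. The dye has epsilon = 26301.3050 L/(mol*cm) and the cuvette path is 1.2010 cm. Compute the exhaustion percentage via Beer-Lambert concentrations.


c_initial = A_i / (epsilon * l) = 1.5910 / (26301.3050 * 1.2010) = 5.0367e-05 mol/L
c_final = A_f / (epsilon * l) = 0.9340 / (26301.3050 * 1.2010) = 2.9568e-05 mol/L
Exhaustion = (c_initial - c_final) / c_initial * 100 = (5.0367e-05 - 2.9568e-05) / 5.0367e-05 * 100 = 41.2948 %


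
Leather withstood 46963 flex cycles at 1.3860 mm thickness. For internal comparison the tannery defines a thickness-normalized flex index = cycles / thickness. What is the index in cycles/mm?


Formula: Index = cycles / thickness
Substituting: Index = 46963 / 1.3860
Result: 33883.8384 cycles/mm


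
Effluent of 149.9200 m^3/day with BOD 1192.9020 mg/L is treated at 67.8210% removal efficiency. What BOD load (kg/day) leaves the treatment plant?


Load_in = volume * conc / 1000 = 149.9200 * 1192.9020 / 1000 = 178.8399 kg/day
Removed = Load_in * eff / 100 = 178.8399 * 67.8210 / 100 = 121.2910 kg/day
Load_out = Load_in - Removed = 178.8399 - 121.2910 = 57.5489 kg/day


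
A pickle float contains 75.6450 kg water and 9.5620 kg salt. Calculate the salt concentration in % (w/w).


Formula: Conc = salt / (water + salt) * 100
Substituting: Conc = 9.5620 / (75.6450 + 9.5620) * 100
Result: 11.2221 %


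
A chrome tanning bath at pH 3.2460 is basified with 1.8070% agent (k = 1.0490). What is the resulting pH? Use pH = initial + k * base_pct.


Formula: pH_final = pH_initial + k * base_pct
Substituting: pH_final = 3.2460 + 1.0490 * 1.8070
Result: 5.1415


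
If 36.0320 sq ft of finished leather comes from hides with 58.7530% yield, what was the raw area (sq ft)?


Formula: raw = finished * 100 / yield
Substituting: raw = 36.0320 * 100 / 58.7530
Result: 61.3279 sq ft


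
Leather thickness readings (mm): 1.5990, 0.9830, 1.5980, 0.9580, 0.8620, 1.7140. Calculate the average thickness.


Formula: Average = sum / n
Substituting: Average = 7.7140 / 6
Result: 1.2857 mm


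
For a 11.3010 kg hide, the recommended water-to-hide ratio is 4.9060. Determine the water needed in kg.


Formula: Water = hide_weight * ratio
Substituting: Water = 11.3010 * 4.9060
Result: 55.4427 kg


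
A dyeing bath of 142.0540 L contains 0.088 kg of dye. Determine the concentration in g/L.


Formula: Conc = dye_mass(kg) / volume(L) * 1000
Substituting: Conc = 0.088 / 142.0540 * 1000
Result: 0.6195 g/L


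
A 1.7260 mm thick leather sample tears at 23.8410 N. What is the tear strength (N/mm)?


Formula: Tear strength = force / thickness
Substituting: Tear strength = 23.8410 / 1.7260
Result: 13.8129 N/mm


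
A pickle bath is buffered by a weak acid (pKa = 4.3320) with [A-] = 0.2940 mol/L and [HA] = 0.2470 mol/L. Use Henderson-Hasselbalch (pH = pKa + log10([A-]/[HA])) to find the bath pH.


ratio = [A-] / [HA] = 0.2940 / 0.2470 = 1.1903
log10(ratio) = 0.0756504
pH = pKa + log10(ratio) = 4.3320 + 0.0756504 = 4.4077


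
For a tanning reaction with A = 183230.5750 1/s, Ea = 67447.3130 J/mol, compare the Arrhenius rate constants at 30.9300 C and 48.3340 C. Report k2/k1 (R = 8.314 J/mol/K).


T1 = 30.9300 + 273.15 = 304.0800 K; T2 = 48.3340 + 273.15 = 321.4840 K
k1 = A * exp(-Ea/(R*T1)) = 183230.5750 * exp(-67447.3130/(8.314*304.0800)) = 4.7482e-07 1/s
k2 = A * exp(-Ea/(R*T2)) = 183230.5750 * exp(-67447.3130/(8.314*321.4840)) = 2.0127e-06 1/s
k2/k1 = 2.0127e-06 / 4.7482e-07 = 4.2389


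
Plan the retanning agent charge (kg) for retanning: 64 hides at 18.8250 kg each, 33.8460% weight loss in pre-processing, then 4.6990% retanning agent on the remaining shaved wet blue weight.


Total_raw = N * avg_wt = 64 * 18.8250 = 1204.8000 kg
Substrate = Total_raw * (1 - loss/100) = 1204.8000 * (1 - 33.8460/100) = 797.0234 kg
Retan = Substrate * pct / 100 = 797.0234 * 4.6990 / 100 = 37.4521 kg


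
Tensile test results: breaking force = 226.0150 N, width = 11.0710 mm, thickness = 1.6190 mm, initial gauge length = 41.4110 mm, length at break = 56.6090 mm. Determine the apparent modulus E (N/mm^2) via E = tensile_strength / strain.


TS = F / (w * t) = 226.0150 / (11.0710 * 1.6190) = 12.6097 N/mm^2
strain = (Lf - L0) / L0 = (56.6090 - 41.4110) / 41.4110 = 0.3670
E = TS / strain = 12.6097 / 0.3670 = 34.3584 N/mm^2


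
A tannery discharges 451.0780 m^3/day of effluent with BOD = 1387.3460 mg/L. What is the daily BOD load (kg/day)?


Formula: BOD_load = volume * conc / 1000
Substituting: BOD_load = 451.0780 * 1387.3460 / 1000
Result: 625.8013 kg/day


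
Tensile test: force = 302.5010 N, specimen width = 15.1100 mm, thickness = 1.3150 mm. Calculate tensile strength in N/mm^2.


Formula: TS = force / (width * thickness)
Substituting: TS = 302.5010 / (15.1100 * 1.3150)
Result: 15.2243 N/mm^2


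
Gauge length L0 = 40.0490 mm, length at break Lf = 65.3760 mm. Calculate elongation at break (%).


Formula: Elongation = (Lf - L0) / L0 * 100
Substituting: Elongation = (65.3760 - 40.0490) / 40.0490 * 100
Result: 63.2400 %


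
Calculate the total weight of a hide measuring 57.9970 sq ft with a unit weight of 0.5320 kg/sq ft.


Formula: Weight = area * weight_per_sqft
Substituting: Weight = 57.9970 * 0.5320
Result: 30.8544 kg


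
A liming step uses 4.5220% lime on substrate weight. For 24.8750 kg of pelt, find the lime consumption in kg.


Formula: Lime = substrate * pct / 100
Substituting: Lime = 24.8750 * 4.5220 / 100
Result: 1.1248 kg


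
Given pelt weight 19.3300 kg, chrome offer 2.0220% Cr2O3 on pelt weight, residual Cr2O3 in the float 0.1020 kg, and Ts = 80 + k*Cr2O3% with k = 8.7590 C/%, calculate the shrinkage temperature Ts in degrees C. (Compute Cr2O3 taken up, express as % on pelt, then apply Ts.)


Offered = pelt * offer_pct / 100 = 19.3300 * 2.0220 / 100 = 0.3909 kg
Uptake = offered - residual = 0.3909 - 0.1020 = 0.2889 kg
Cr2O3% on pelt = uptake / pelt * 100 = 0.2889 / 19.3300 * 100 = 1.4943 %
Ts = 80 + k * Cr2O3% = 80 + 8.7590 * 1.4943 = 93.0888 C


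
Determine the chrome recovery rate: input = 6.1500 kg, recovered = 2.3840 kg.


Formula: Recovery = recovered / input * 100
Substituting: Recovery = 2.3840 / 6.1500 * 100
Result: 38.7642 %


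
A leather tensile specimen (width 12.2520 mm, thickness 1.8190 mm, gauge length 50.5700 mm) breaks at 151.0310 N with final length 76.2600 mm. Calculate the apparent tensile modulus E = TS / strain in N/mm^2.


TS = F / (w * t) = 151.0310 / (12.2520 * 1.8190) = 6.7768 N/mm^2
strain = (Lf - L0) / L0 = (76.2600 - 50.5700) / 50.5700 = 0.5080
E = TS / strain = 6.7768 / 0.5080 = 13.3400 N/mm^2


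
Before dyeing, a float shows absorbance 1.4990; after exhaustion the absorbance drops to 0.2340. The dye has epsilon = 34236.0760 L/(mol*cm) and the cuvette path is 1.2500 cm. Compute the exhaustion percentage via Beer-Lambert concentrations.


c_initial = A_i / (epsilon * l) = 1.4990 / (34236.0760 * 1.2500) = 3.5027e-05 mol/L
c_final = A_f / (epsilon * l) = 0.2340 / (34236.0760 * 1.2500) = 5.4679e-06 mol/L
Exhaustion = (c_initial - c_final) / c_initial * 100 = (3.5027e-05 - 5.4679e-06) / 3.5027e-05 * 100 = 84.3896 %


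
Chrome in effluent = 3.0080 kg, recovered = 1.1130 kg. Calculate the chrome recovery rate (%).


Formula: Recovery = recovered / input * 100
Substituting: Recovery = 1.1130 / 3.0080 * 100
Result: 37.0013 %


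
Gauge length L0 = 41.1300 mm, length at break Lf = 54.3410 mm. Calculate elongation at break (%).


Formula: Elongation = (Lf - L0) / L0 * 100
Substituting: Elongation = (54.3410 - 41.1300) / 41.1300 * 100
Result: 32.1201 %


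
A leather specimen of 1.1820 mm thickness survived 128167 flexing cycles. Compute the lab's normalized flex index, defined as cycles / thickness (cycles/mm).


Formula: Index = cycles / thickness
Substituting: Index = 128167 / 1.1820
Result: 108432.3181 cycles/mm


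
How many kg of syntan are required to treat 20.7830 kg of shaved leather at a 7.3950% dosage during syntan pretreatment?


Formula: Syntan = substrate * pct / 100
Substituting: Syntan = 20.7830 * 7.3950 / 100
Result: 1.5369 kg


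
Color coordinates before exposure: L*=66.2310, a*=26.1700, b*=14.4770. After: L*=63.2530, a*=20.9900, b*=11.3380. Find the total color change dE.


dL = -2.9780, da = -5.1800, db = -3.1390
dE = sqrt((-2.9780)^2 + (-5.1800)^2 + (-3.1390)^2) = 6.7494


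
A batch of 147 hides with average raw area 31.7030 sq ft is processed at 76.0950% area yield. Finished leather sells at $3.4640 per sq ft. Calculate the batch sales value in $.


Raw_total = N * avg_area = 147 * 31.7030 = 4660.3410 sq ft
Finished = Raw_total * yield / 100 = 4660.3410 * 76.0950 / 100 = 3546.2865 sq ft
Value = Finished * price = 3546.2865 * 3.4640 = 12284.3364 $


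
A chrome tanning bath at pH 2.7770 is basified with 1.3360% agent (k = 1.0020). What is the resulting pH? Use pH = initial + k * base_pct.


Formula: pH_final = pH_initial + k * base_pct
Substituting: pH_final = 2.7770 + 1.0020 * 1.3360
Result: 4.1157


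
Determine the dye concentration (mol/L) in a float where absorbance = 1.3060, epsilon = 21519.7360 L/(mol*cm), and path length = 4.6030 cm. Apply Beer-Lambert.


Formula: c = A / (epsilon * l)
Substituting: c = 1.3060 / (21519.7360 * 4.6030)
Result: 1.3185e-05 mol/L


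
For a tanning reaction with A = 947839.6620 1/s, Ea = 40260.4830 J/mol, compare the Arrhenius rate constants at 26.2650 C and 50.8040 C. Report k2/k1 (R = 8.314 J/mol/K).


T1 = 26.2650 + 273.15 = 299.4150 K; T2 = 50.8040 + 273.15 = 323.9540 K
k1 = A * exp(-Ea/(R*T1)) = 947839.6620 * exp(-40260.4830/(8.314*299.4150)) = 0.0897041 1/s
k2 = A * exp(-Ea/(R*T2)) = 947839.6620 * exp(-40260.4830/(8.314*323.9540)) = 0.3054 1/s
k2/k1 = 0.3054 / 0.0897041 = 3.4045


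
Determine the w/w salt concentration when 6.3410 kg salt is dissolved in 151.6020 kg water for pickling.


Formula: Conc = salt / (water + salt) * 100
Substituting: Conc = 6.3410 / (151.6020 + 6.3410) * 100
Result: 4.0147 %


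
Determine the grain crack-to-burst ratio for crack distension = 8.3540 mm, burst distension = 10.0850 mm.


Formula: Ratio = crack / burst
Substituting: Ratio = 8.3540 / 10.0850
Result: 0.8284


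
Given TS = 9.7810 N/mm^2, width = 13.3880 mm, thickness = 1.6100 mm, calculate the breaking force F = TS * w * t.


Formula: F = TS * w * t
Substituting: F = 9.7810 * 13.3880 * 1.6100
Result: 210.8263 N


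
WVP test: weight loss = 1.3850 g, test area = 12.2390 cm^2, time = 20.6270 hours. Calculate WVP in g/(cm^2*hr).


Formula: WVP = loss / (area * time)
Substituting: WVP = 1.3850 / (12.2390 * 20.6270)
Result: 0.00548615 g/(cm^2*hr)


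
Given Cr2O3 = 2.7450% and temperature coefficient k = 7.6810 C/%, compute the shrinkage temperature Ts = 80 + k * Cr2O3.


Formula: Ts = 80 + k * Cr2O3
Substituting: Ts = 80 + 7.6810 * 2.7450
Result: 101.0843 C


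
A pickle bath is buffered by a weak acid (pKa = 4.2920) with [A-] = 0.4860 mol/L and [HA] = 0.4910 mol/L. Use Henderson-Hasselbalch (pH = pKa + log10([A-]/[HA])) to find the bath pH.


ratio = [A-] / [HA] = 0.4860 / 0.4910 = 0.9898
log10(ratio) = -0.00444522
pH = pKa + log10(ratio) = 4.2920 - 0.00444522 = 4.2876


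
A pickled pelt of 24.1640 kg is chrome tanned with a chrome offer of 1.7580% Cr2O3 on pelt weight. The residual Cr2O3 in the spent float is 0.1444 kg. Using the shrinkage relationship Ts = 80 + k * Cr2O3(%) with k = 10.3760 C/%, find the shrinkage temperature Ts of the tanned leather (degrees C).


Offered = pelt * offer_pct / 100 = 24.1640 * 1.7580 / 100 = 0.4248 kg
Uptake = offered - residual = 0.4248 - 0.1444 = 0.2804 kg
Cr2O3% on pelt = uptake / pelt * 100 = 0.2804 / 24.1640 * 100 = 1.1604 %
Ts = 80 + k * Cr2O3% = 80 + 10.3760 * 1.1604 = 92.0405 C


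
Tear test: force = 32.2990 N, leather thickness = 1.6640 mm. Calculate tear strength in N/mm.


Formula: Tear strength = force / thickness
Substituting: Tear strength = 32.2990 / 1.6640
Result: 19.4105 N/mm


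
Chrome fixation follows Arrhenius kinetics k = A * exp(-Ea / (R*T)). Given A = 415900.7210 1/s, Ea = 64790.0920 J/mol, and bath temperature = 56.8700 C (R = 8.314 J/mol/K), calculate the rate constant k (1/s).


T_K = T_C + 273.15 = 56.8700 + 273.15 = 330.0200 K
exponent = -Ea / (R * T_K) = -64790.0920 / (8.314 * 330.0200) = -23.6134
k = A * exp(exponent) = 415900.7210 * exp(-23.6134) = 2.3111e-05 1/s


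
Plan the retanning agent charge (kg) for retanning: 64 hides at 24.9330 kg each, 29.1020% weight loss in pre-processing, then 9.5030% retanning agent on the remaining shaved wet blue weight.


Total_raw = N * avg_wt = 64 * 24.9330 = 1595.7120 kg
Substrate = Total_raw * (1 - loss/100) = 1595.7120 * (1 - 29.1020/100) = 1131.3279 kg
Retan = Substrate * pct / 100 = 1131.3279 * 9.5030 / 100 = 107.5101 kg


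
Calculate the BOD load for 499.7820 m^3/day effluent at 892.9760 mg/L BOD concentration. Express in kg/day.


Formula: BOD_load = volume * conc / 1000
Substituting: BOD_load = 499.7820 * 892.9760 / 1000
Result: 446.2933 kg/day


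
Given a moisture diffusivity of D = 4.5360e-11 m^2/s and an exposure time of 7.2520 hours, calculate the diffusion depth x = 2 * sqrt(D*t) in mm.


t = 7.2520 hr * 3600 = 26107.2000 s
D * t = 4.5360e-11 * 26107.2000 = 1.1842e-06
x = 2 * sqrt(D*t) = 2 * sqrt(1.1842e-06) = 0.00217644 m = 2.1764 mm


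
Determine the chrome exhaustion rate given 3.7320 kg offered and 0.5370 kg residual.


Formula: Uptake = (offered - residual) / offered * 100
Substituting: Uptake = (3.7320 - 0.5370) / 3.7320 * 100
Result: 85.6109 %


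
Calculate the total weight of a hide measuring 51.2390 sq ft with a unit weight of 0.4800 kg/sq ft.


Formula: Weight = area * weight_per_sqft
Substituting: Weight = 51.2390 * 0.4800
Result: 24.5947 kg


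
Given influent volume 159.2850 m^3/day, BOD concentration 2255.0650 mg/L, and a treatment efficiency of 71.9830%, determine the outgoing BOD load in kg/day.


Load_in = volume * conc / 1000 = 159.2850 * 2255.0650 / 1000 = 359.1980 kg/day
Removed = Load_in * eff / 100 = 359.1980 * 71.9830 / 100 = 258.5615 kg/day
Load_out = Load_in - Removed = 359.1980 - 258.5615 = 100.6365 kg/day


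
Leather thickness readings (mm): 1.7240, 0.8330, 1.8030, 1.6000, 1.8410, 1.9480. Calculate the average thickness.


Formula: Average = sum / n
Substituting: Average = 9.7490 / 6
Result: 1.6248 mm


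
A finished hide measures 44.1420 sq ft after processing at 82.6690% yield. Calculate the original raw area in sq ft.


Formula: raw = finished * 100 / yield
Substituting: raw = 44.1420 * 100 / 82.6690
Result: 53.3961 sq ft


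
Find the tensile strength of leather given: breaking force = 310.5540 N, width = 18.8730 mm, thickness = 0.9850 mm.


Formula: TS = force / (width * thickness)
Substituting: TS = 310.5540 / (18.8730 * 0.9850)
Result: 16.7055 N/mm^2


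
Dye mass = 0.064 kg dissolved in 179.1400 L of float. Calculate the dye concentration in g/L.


Formula: Conc = dye_mass(kg) / volume(L) * 1000
Substituting: Conc = 0.064 / 179.1400 * 1000
Result: 0.3573 g/L


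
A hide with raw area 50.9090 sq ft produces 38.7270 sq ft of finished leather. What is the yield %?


Formula: Yield = finished / raw * 100
Substituting: Yield = 38.7270 / 50.9090 * 100
Result: 76.0710 %


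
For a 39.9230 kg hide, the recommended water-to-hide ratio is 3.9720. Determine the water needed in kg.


Formula: Water = hide_weight * ratio
Substituting: Water = 39.9230 * 3.9720
Result: 158.5742 kg


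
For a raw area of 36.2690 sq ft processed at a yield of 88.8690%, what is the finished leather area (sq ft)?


Formula: finished = raw * yield / 100
Substituting: finished = 36.2690 * 88.8690 / 100
Result: 32.2319 sq ft


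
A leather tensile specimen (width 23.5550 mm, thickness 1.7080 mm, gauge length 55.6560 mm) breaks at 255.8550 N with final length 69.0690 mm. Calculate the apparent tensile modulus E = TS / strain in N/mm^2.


TS = F / (w * t) = 255.8550 / (23.5550 * 1.7080) = 6.3595 N/mm^2
strain = (Lf - L0) / L0 = (69.0690 - 55.6560) / 55.6560 = 0.2410
E = TS / strain = 6.3595 / 0.2410 = 26.3882 N/mm^2


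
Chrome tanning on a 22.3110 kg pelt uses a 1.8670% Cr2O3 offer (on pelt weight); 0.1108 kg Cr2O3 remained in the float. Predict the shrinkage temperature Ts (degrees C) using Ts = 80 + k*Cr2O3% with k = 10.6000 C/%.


Offered = pelt * offer_pct / 100 = 22.3110 * 1.8670 / 100 = 0.4165 kg
Uptake = offered - residual = 0.4165 - 0.1108 = 0.3057 kg
Cr2O3% on pelt = uptake / pelt * 100 = 0.3057 / 22.3110 * 100 = 1.3704 %
Ts = 80 + k * Cr2O3% = 80 + 10.6000 * 1.3704 = 94.5261 C


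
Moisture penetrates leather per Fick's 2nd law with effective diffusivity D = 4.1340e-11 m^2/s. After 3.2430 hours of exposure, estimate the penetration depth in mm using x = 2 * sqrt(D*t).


t = 3.2430 hr * 3600 = 11674.8000 s
D * t = 4.1340e-11 * 11674.8000 = 4.8264e-07
x = 2 * sqrt(D*t) = 2 * sqrt(4.8264e-07) = 0.00138944 m = 1.3894 mm


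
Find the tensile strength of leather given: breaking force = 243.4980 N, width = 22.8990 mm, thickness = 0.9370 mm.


Formula: TS = force / (width * thickness)
Substituting: TS = 243.4980 / (22.8990 * 0.9370)
Result: 11.3485 N/mm^2


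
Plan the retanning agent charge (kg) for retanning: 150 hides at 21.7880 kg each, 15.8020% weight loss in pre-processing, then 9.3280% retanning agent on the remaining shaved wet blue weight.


Total_raw = N * avg_wt = 150 * 21.7880 = 3268.2000 kg
Substrate = Total_raw * (1 - loss/100) = 3268.2000 * (1 - 15.8020/100) = 2751.7590 kg
Retan = Substrate * pct / 100 = 2751.7590 * 9.3280 / 100 = 256.6841 kg


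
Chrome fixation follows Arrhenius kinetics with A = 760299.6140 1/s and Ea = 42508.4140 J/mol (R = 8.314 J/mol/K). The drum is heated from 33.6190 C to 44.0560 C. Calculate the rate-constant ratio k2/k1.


T1 = 33.6190 + 273.15 = 306.7690 K; T2 = 44.0560 + 273.15 = 317.2060 K
k1 = A * exp(-Ea/(R*T1)) = 760299.6140 * exp(-42508.4140/(8.314*306.7690)) = 0.0439203 1/s
k2 = A * exp(-Ea/(R*T2)) = 760299.6140 * exp(-42508.4140/(8.314*317.2060)) = 0.0760024 1/s
k2/k1 = 0.0760024 / 0.0439203 = 1.7305


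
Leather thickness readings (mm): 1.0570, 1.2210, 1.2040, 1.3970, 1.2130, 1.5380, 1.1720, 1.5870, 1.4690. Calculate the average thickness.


Formula: Average = sum / n
Substituting: Average = 11.8580 / 9
Result: 1.3176 mm


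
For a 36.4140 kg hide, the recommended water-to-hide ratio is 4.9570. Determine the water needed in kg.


Formula: Water = hide_weight * ratio
Substituting: Water = 36.4140 * 4.9570
Result: 180.5042 kg


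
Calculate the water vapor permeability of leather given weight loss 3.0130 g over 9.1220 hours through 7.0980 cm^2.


Formula: WVP = loss / (area * time)
Substituting: WVP = 3.0130 / (7.0980 * 9.1220)
Result: 0.0465343 g/(cm^2*hr)


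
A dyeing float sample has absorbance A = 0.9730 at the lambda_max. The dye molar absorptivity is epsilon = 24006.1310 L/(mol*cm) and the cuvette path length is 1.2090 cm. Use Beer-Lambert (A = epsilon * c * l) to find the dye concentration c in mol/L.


Formula: c = A / (epsilon * l)
Substituting: c = 0.9730 / (24006.1310 * 1.2090)
Result: 3.3525e-05 mol/L


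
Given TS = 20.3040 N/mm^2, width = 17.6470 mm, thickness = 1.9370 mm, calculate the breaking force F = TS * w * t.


Formula: F = TS * w * t
Substituting: F = 20.3040 * 17.6470 * 1.9370
Result: 694.0362 N


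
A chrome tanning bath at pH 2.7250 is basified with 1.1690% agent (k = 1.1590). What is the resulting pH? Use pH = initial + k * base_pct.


Formula: pH_final = pH_initial + k * base_pct
Substituting: pH_final = 2.7250 + 1.1590 * 1.1690
Result: 4.0799


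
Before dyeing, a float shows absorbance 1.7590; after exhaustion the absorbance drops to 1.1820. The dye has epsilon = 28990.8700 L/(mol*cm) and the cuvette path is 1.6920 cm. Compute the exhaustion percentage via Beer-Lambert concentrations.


c_initial = A_i / (epsilon * l) = 1.7590 / (28990.8700 * 1.6920) = 3.5860e-05 mol/L
c_final = A_f / (epsilon * l) = 1.1820 / (28990.8700 * 1.6920) = 2.4097e-05 mol/L
Exhaustion = (c_initial - c_final) / c_initial * 100 = (3.5860e-05 - 2.4097e-05) / 3.5860e-05 * 100 = 32.8027 %


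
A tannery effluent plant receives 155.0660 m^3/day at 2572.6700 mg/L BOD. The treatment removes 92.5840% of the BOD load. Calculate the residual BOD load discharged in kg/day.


Load_in = volume * conc / 1000 = 155.0660 * 2572.6700 / 1000 = 398.9336 kg/day
Removed = Load_in * eff / 100 = 398.9336 * 92.5840 / 100 = 369.3487 kg/day
Load_out = Load_in - Removed = 398.9336 - 369.3487 = 29.5849 kg/day


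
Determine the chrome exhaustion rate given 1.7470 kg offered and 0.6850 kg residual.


Formula: Uptake = (offered - residual) / offered * 100
Substituting: Uptake = (1.7470 - 0.6850) / 1.7470 * 100
Result: 60.7899 %


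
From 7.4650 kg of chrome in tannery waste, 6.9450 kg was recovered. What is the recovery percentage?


Formula: Recovery = recovered / input * 100
Substituting: Recovery = 6.9450 / 7.4650 * 100
Result: 93.0342 %


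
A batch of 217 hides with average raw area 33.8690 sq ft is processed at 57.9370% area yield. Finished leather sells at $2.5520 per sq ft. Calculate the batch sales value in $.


Raw_total = N * avg_area = 217 * 33.8690 = 7349.5730 sq ft
Finished = Raw_total * yield / 100 = 7349.5730 * 57.9370 / 100 = 4258.1221 sq ft
Value = Finished * price = 4258.1221 * 2.5520 = 10866.7276 $


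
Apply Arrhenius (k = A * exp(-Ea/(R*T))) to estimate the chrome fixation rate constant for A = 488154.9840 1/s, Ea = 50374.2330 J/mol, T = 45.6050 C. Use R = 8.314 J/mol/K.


T_K = T_C + 273.15 = 45.6050 + 273.15 = 318.7550 K
exponent = -Ea / (R * T_K) = -50374.2330 / (8.314 * 318.7550) = -19.0082
k = A * exp(exponent) = 488154.9840 * exp(-19.0082) = 0.00271265 1/s


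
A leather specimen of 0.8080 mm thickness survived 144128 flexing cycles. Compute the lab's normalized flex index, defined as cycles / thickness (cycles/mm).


Formula: Index = cycles / thickness
Substituting: Index = 144128 / 0.8080
Result: 178376.2376 cycles/mm


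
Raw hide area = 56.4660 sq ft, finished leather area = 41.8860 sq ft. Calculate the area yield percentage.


Formula: Yield = finished / raw * 100
Substituting: Yield = 41.8860 / 56.4660 * 100
Result: 74.1792 %


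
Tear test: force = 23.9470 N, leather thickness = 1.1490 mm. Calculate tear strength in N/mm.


Formula: Tear strength = force / thickness
Substituting: Tear strength = 23.9470 / 1.1490
Result: 20.8416 N/mm


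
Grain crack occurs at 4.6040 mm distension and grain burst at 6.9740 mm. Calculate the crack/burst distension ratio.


Formula: Ratio = crack / burst
Substituting: Ratio = 4.6040 / 6.9740
Result: 0.6602


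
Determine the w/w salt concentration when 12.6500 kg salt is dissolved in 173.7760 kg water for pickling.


Formula: Conc = salt / (water + salt) * 100
Substituting: Conc = 12.6500 / (173.7760 + 12.6500) * 100
Result: 6.7855 %


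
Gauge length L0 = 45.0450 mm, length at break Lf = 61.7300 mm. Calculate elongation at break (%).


Formula: Elongation = (Lf - L0) / L0 * 100
Substituting: Elongation = (61.7300 - 45.0450) / 45.0450 * 100
Result: 37.0407 %


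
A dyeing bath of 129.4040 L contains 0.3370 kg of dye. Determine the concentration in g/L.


Formula: Conc = dye_mass(kg) / volume(L) * 1000
Substituting: Conc = 0.3370 / 129.4040 * 1000
Result: 2.6042 g/L


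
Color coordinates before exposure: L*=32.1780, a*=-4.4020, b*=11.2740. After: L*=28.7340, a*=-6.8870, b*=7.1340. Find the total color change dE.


dL = -3.4440, da = -2.4850, db = -4.1400
dE = sqrt((-3.4440)^2 + (-2.4850)^2 + (-4.1400)^2) = 5.9309


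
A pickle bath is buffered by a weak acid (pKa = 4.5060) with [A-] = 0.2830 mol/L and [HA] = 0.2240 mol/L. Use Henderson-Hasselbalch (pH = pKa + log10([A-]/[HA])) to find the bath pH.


ratio = [A-] / [HA] = 0.2830 / 0.2240 = 1.2634
log10(ratio) = 0.1015
pH = pKa + log10(ratio) = 4.5060 + 0.1015 = 4.6075


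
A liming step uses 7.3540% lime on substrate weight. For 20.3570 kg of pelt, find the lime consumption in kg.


Formula: Lime = substrate * pct / 100
Substituting: Lime = 20.3570 * 7.3540 / 100
Result: 1.4971 kg


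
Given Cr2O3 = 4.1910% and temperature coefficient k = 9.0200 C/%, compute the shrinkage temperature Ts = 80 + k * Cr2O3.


Formula: Ts = 80 + k * Cr2O3
Substituting: Ts = 80 + 9.0200 * 4.1910
Result: 117.8028 C


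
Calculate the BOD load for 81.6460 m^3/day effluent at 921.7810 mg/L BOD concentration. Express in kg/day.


Formula: BOD_load = volume * conc / 1000
Substituting: BOD_load = 81.6460 * 921.7810 / 1000
Result: 75.2597 kg/day


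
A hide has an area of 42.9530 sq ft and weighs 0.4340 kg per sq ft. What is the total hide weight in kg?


Formula: Weight = area * weight_per_sqft
Substituting: Weight = 42.9530 * 0.4340
Result: 18.6416 kg


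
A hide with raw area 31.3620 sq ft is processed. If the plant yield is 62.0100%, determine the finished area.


Formula: finished = raw * yield / 100
Substituting: finished = 31.3620 * 62.0100 / 100
Result: 19.4476 sq ft


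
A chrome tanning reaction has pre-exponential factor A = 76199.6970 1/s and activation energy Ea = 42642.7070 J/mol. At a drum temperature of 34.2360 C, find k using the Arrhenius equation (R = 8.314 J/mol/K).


T_K = T_C + 273.15 = 34.2360 + 273.15 = 307.3860 K
exponent = -Ea / (R * T_K) = -42642.7070 / (8.314 * 307.3860) = -16.6859
k = A * exp(exponent) = 76199.6970 * exp(-16.6859) = 0.00431859 1/s


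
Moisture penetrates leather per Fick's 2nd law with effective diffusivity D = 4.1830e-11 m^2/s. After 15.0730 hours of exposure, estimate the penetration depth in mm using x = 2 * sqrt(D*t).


t = 15.0730 hr * 3600 = 54262.8000 s
D * t = 4.1830e-11 * 54262.8000 = 2.2698e-06
x = 2 * sqrt(D*t) = 2 * sqrt(2.2698e-06) = 0.00301318 m = 3.0132 mm


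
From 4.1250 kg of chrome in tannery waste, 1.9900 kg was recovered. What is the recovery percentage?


Formula: Recovery = recovered / input * 100
Substituting: Recovery = 1.9900 / 4.1250 * 100
Result: 48.2424 %


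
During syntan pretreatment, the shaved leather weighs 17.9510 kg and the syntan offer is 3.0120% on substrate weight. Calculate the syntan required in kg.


Formula: Syntan = substrate * pct / 100
Substituting: Syntan = 17.9510 * 3.0120 / 100
Result: 0.5407 kg


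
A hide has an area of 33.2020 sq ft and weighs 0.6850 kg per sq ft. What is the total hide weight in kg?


Formula: Weight = area * weight_per_sqft
Substituting: Weight = 33.2020 * 0.6850
Result: 22.7434 kg


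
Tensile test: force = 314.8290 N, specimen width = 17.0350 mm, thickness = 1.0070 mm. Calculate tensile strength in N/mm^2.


Formula: TS = force / (width * thickness)
Substituting: TS = 314.8290 / (17.0350 * 1.0070)
Result: 18.3528 N/mm^2


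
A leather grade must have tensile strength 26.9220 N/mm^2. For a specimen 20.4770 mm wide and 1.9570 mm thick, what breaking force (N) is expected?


Formula: F = TS * w * t
Substituting: F = 26.9220 * 20.4770 * 1.9570
Result: 1078.8585 N


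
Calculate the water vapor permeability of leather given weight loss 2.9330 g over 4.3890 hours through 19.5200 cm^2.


Formula: WVP = loss / (area * time)
Substituting: WVP = 2.9330 / (19.5200 * 4.3890)
Result: 0.0342347 g/(cm^2*hr)


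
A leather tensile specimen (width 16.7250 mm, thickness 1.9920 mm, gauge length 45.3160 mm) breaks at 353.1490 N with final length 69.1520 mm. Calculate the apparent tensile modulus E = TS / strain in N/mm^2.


TS = F / (w * t) = 353.1490 / (16.7250 * 1.9920) = 10.5999 N/mm^2
strain = (Lf - L0) / L0 = (69.1520 - 45.3160) / 45.3160 = 0.5260
E = TS / strain = 10.5999 / 0.5260 = 20.1521 N/mm^2


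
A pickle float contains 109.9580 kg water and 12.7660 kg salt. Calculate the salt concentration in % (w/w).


Formula: Conc = salt / (water + salt) * 100
Substituting: Conc = 12.7660 / (109.9580 + 12.7660) * 100
Result: 10.4022 %


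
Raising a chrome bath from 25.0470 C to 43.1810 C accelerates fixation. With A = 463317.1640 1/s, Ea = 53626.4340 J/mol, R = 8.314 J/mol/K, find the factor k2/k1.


T1 = 25.0470 + 273.15 = 298.1970 K; T2 = 43.1810 + 273.15 = 316.3310 K
k1 = A * exp(-Ea/(R*T1)) = 463317.1640 * exp(-53626.4340/(8.314*298.1970)) = 1.8702e-04 1/s
k2 = A * exp(-Ea/(R*T2)) = 463317.1640 * exp(-53626.4340/(8.314*316.3310)) = 6.4627e-04 1/s
k2/k1 = 6.4627e-04 / 1.8702e-04 = 3.4556


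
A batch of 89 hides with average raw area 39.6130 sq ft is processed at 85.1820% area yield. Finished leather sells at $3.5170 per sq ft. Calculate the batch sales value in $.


Raw_total = N * avg_area = 89 * 39.6130 = 3525.5570 sq ft
Finished = Raw_total * yield / 100 = 3525.5570 * 85.1820 / 100 = 3003.1400 sq ft
Value = Finished * price = 3003.1400 * 3.5170 = 10562.0433 $


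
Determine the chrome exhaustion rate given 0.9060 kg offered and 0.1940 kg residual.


Formula: Uptake = (offered - residual) / offered * 100
Substituting: Uptake = (0.9060 - 0.1940) / 0.9060 * 100
Result: 78.5872 %


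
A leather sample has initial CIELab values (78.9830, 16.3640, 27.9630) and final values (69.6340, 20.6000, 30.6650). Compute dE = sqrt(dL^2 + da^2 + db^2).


dL = -9.3490, da = 4.2360, db = 2.7020
dE = sqrt((-9.3490)^2 + 4.2360^2 + 2.7020^2) = 10.6136


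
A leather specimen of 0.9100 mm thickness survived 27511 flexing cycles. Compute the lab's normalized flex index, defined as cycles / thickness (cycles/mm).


Formula: Index = cycles / thickness
Substituting: Index = 27511 / 0.9100
Result: 30231.8681 cycles/mm


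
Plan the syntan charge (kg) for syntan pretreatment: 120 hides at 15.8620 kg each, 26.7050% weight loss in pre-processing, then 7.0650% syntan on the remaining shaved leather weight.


Total_raw = N * avg_wt = 120 * 15.8620 = 1903.4400 kg
Substrate = Total_raw * (1 - loss/100) = 1903.4400 * (1 - 26.7050/100) = 1395.1263 kg
Syntan = Substrate * pct / 100 = 1395.1263 * 7.0650 / 100 = 98.5657 kg


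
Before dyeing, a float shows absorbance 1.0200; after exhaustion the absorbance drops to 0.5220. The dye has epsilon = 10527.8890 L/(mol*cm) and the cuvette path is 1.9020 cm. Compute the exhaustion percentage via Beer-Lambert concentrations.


c_initial = A_i / (epsilon * l) = 1.0200 / (10527.8890 * 1.9020) = 5.0939e-05 mol/L
c_final = A_f / (epsilon * l) = 0.5220 / (10527.8890 * 1.9020) = 2.6069e-05 mol/L
Exhaustion = (c_initial - c_final) / c_initial * 100 = (5.0939e-05 - 2.6069e-05) / 5.0939e-05 * 100 = 48.8235 %


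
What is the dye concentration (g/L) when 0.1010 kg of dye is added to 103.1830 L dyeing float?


Formula: Conc = dye_mass(kg) / volume(L) * 1000
Substituting: Conc = 0.1010 / 103.1830 * 1000
Result: 0.9788 g/L


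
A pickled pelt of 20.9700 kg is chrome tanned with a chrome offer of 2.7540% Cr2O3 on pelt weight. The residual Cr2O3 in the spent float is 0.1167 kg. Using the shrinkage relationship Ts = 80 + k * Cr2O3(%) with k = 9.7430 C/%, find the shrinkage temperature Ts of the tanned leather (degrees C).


Offered = pelt * offer_pct / 100 = 20.9700 * 2.7540 / 100 = 0.5775 kg
Uptake = offered - residual = 0.5775 - 0.1167 = 0.4608 kg
Cr2O3% on pelt = uptake / pelt * 100 = 0.4608 / 20.9700 * 100 = 2.1975 %
Ts = 80 + k * Cr2O3% = 80 + 9.7430 * 2.1975 = 101.4102 C


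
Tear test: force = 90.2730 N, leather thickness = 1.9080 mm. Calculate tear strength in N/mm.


Formula: Tear strength = force / thickness
Substituting: Tear strength = 90.2730 / 1.9080
Result: 47.3129 N/mm


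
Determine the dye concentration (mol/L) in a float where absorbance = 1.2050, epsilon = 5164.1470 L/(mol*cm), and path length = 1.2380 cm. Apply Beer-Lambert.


Formula: c = A / (epsilon * l)
Substituting: c = 1.2050 / (5164.1470 * 1.2380)
Result: 1.8848e-04 mol/L


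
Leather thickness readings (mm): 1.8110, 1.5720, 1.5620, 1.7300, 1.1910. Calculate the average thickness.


Formula: Average = sum / n
Substituting: Average = 7.8660 / 5
Result: 1.5732 mm


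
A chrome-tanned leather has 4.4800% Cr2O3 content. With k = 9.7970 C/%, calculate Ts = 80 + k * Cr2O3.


Formula: Ts = 80 + k * Cr2O3
Substituting: Ts = 80 + 9.7970 * 4.4800
Result: 123.8906 C


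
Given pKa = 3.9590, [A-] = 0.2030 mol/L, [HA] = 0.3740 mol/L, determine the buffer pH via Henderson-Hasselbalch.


ratio = [A-] / [HA] = 0.2030 / 0.3740 = 0.5428
log10(ratio) = -0.2654
pH = pKa + log10(ratio) = 3.9590 - 0.2654 = 3.6936
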